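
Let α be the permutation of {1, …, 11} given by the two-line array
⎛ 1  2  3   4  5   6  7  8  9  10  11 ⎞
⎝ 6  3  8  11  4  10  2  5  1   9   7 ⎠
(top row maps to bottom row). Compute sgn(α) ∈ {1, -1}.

-1

In disjoint-cycle form the cycle lengths are 7, 4.
A cycle is odd iff its length is even; α has 1 even-length cycle, so sgn(α) = (−1)^1 and α is odd.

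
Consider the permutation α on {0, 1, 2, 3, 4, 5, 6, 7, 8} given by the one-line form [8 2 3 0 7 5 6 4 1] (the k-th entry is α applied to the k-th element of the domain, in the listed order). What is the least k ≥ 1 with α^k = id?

Writing α as disjoint cycles, the cycle lengths are 5, 2, 1, 1.
The order of α is the least common multiple of its cycle lengths: lcm(5, 2) = 10.

10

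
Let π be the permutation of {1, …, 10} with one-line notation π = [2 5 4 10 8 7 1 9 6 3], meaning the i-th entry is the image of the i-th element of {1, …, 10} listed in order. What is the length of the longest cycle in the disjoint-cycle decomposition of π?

7

Decomposing into disjoint cycles gives (1, 2, 5, 8, 9, 6, 7)(3, 4, 10); the longest has length 7.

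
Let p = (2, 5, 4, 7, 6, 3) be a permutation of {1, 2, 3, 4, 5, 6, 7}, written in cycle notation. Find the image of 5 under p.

4

5 appears in (2, 5, 4, 7, 6, 3); the next entry (wrapping around) is 4.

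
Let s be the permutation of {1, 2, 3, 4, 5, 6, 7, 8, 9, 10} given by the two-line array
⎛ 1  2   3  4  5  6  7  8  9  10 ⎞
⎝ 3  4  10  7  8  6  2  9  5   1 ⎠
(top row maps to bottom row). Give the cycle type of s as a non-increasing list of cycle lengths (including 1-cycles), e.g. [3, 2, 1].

The disjoint cycles are (1, 3, 10)(2, 4, 7)(5, 8, 9)(6), with lengths 3, 3, 3, 1 in non-increasing order.

[3, 3, 3, 1]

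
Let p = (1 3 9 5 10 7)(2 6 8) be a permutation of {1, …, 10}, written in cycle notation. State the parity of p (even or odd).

odd

The cycle lengths are 6, 3, 1.
A cycle of length ℓ contributes ℓ−1 transpositions, so p is a product of 5 + 2 = 7 transpositions — odd.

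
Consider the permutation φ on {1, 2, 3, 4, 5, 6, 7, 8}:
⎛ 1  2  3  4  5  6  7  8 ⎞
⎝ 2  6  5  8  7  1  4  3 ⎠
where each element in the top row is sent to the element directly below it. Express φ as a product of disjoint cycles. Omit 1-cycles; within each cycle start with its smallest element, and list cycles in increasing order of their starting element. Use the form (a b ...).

Iterating φ from 1 gives 1 → 2 → 6 → 1; that is the 3-cycle (1 2 6).
Continuing from each remaining unvisited element yields (1 2 6)(3 5 7 4 8).

(1 2 6)(3 5 7 4 8)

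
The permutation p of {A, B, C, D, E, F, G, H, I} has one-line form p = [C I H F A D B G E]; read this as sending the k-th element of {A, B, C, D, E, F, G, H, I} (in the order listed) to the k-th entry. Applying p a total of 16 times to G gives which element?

Tracing G → B → … returns to G after 7 steps, so G lies in a 7-cycle (A, C, H, G, B, I, E).
Powers repeat with period 7 on this cycle, and 16 mod 7 = 2, so p^16(G) = p^2(G).
Stepping 2 places around the cycle: G → B → I.

I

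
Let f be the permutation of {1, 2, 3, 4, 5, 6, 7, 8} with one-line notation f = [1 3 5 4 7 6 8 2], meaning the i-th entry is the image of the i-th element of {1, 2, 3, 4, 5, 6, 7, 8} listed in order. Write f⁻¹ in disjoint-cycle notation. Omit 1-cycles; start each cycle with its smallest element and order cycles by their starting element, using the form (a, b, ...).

First write f in disjoint cycles: (2, 3, 5, 7, 8).
The inverse reverses every cycle; in canonical form, f⁻¹ = (2, 8, 7, 5, 3).

(2, 8, 7, 5, 3)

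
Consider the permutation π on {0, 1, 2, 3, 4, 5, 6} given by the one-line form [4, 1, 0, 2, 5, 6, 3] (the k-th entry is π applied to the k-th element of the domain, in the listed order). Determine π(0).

0 is element number 1 of the domain, and entry number 1 of the one-line form is 4, so π(0) = 4.

4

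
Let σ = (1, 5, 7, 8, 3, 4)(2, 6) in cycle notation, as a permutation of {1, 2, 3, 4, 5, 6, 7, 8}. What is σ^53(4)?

3

4 lies in the 6-cycle (1, 5, 7, 8, 3, 4).
Powers repeat with period 6 on this cycle, and 53 mod 6 = 5, so σ^53(4) = σ^5(4).
Advancing 5 steps from 4: 4 → 1 → 5 → 7 → 8 → 3.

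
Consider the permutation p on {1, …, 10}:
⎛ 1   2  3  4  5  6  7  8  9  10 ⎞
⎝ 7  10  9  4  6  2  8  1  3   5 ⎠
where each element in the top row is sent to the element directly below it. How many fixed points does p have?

The fixed points (elements with p(x) = x) are {4}, so there is 1.

1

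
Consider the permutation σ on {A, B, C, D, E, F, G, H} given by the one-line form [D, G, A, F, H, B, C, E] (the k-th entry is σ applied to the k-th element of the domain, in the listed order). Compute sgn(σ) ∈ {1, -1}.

1

In disjoint-cycle form the cycle lengths are 6, 2.
A cycle of length ℓ contributes ℓ−1 transpositions, so σ is a product of 5 + 1 = 6 transpositions — even.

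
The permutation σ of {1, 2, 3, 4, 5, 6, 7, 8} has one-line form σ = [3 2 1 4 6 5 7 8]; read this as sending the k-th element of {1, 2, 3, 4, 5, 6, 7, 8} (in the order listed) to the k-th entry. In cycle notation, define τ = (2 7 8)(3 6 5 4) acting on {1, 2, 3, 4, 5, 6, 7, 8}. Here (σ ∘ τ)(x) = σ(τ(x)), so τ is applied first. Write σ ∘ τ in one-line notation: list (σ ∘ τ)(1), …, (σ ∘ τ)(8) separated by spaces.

For each element, apply τ then σ: 1 → 1 → 3; 2 → 7 → 7; 3 → 6 → 5; 4 → 3 → 1; 5 → 4 → 4; 6 → 5 → 6; 7 → 8 → 8; 8 → 2 → 2.
Collecting the images, σ ∘ τ = [3 7 5 1 4 6 8 2].

3 7 5 1 4 6 8 2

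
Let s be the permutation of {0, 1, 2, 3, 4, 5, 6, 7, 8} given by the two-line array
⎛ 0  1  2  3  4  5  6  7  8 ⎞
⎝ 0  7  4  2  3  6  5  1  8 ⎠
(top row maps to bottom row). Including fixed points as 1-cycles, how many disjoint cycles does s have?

The cycle decomposition is (0)(1, 7)(2, 4, 3)(5, 6)(8), which has 5 cycles (counting 1-cycles).

5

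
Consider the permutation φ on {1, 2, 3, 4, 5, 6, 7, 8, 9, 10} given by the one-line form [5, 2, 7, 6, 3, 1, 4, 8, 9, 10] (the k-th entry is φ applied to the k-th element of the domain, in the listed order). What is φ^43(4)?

6

Tracing 4 → 6 → … returns to 4 after 6 steps, so 4 lies in a 6-cycle (1, 5, 3, 7, 4, 6).
Since the cycle has length 6, φ^43 acts on it the same as φ^1 (43 mod 6 = 1).
Stepping 1 place around the cycle: 4 → 6.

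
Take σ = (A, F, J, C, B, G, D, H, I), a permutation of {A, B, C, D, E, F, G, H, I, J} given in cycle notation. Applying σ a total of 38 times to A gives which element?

A lies in the 9-cycle (A, F, J, C, B, G, D, H, I).
On a 9-cycle, σ^9 is the identity, so σ^38 = σ^2 there (38 ≡ 2 mod 9).
Advancing 2 steps from A: A → F → J.

J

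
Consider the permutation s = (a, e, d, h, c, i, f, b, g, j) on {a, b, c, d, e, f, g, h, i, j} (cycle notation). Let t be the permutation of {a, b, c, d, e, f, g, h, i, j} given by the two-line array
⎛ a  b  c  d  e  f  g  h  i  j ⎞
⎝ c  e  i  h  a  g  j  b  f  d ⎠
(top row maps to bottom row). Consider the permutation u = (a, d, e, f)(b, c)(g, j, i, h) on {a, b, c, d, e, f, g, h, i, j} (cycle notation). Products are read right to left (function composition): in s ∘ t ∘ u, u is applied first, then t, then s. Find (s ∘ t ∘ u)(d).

e

(s ∘ t ∘ u)(d) = s(t(u(d))). u(d) = e, then t(e) = a, then s(a) = e, so the result is e.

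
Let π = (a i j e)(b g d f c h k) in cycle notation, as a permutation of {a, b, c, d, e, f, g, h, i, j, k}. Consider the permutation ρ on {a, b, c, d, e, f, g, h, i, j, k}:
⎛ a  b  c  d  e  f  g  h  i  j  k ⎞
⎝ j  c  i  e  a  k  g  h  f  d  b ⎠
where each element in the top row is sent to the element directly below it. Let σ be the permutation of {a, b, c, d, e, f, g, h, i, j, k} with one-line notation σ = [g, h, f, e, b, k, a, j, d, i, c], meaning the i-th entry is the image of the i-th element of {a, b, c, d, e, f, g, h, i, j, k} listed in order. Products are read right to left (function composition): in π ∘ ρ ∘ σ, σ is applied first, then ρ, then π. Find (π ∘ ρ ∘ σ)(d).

i

(π ∘ ρ ∘ σ)(d) = π(ρ(σ(d))). σ(d) = e, then ρ(e) = a, then π(a) = i, so the result is i.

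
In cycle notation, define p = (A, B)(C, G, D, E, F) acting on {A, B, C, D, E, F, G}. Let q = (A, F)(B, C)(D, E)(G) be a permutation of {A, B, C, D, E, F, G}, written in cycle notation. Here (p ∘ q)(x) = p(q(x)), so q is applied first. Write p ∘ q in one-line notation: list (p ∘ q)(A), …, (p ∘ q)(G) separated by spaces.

(p ∘ q)(x) = p(q(x)). Computing each image: p(q(A)) = p(F) = C, p(q(B)) = p(C) = G, p(q(C)) = p(B) = A, p(q(D)) = p(E) = F, p(q(E)) = p(D) = E, p(q(F)) = p(A) = B, p(q(G)) = p(G) = D.
Hence p ∘ q = [C G A F E B D].

C G A F E B D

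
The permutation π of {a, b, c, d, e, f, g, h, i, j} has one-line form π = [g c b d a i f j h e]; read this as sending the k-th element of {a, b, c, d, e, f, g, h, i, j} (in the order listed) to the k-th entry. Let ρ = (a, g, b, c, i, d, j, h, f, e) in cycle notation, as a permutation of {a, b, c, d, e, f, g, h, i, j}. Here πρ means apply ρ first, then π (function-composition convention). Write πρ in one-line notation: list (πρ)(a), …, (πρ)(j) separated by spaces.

f b h e g a c i d j

(πρ)(x) = π(ρ(x)). Computing each image: π(ρ(a)) = π(g) = f, π(ρ(b)) = π(c) = b, π(ρ(c)) = π(i) = h, π(ρ(d)) = π(j) = e, π(ρ(e)) = π(a) = g, π(ρ(f)) = π(e) = a, π(ρ(g)) = π(b) = c, π(ρ(h)) = π(f) = i, π(ρ(i)) = π(d) = d, π(ρ(j)) = π(h) = j.
Hence πρ = [f b h e g a c i d j].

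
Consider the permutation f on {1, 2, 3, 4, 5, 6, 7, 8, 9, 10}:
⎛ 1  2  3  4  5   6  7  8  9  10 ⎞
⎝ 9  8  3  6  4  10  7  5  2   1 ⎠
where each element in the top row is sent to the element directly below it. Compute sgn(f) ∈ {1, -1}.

In disjoint-cycle form the cycle lengths are 8, 1, 1.
A cycle of length ℓ contributes ℓ−1 transpositions, so f is a product of 7 transpositions — odd.

-1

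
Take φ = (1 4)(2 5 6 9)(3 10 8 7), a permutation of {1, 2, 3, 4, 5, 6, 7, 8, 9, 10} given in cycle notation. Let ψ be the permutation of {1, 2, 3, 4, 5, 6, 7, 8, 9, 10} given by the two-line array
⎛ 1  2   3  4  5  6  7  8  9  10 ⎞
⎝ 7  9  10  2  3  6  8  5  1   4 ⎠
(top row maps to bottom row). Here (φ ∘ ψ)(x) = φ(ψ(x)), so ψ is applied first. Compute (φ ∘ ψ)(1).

(φ ∘ ψ)(1) = φ(ψ(1)). ψ(1) = 7, then φ(7) = 3. So (φ ∘ ψ)(1) = 3.

3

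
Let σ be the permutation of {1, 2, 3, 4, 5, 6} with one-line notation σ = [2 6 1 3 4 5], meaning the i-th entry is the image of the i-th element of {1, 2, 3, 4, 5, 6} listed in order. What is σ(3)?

1

3 is element number 3 of the domain, and entry number 3 of the one-line form is 1, so σ(3) = 1.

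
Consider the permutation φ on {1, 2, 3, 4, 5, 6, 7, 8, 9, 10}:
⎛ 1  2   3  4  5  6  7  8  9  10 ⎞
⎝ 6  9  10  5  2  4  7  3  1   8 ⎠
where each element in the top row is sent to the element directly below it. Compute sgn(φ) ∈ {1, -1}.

-1

In disjoint-cycle form the cycle lengths are 6, 3, 1.
A cycle is odd iff its length is even; φ has 1 even-length cycle, so sgn(φ) = (−1)^1 and φ is odd.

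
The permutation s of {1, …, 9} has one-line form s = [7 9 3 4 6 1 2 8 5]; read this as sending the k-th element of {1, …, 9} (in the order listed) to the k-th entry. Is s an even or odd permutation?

In disjoint-cycle form the cycle lengths are 6, 1, 1, 1.
A cycle of length ℓ contributes ℓ−1 transpositions, so s is a product of 5 transpositions — odd.

odd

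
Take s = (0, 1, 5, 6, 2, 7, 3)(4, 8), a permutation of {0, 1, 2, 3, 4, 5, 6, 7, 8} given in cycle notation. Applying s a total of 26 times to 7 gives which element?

6

7 lies in the 7-cycle (0, 1, 5, 6, 2, 7, 3).
Since the cycle has length 7, s^26 acts on it the same as s^5 (26 mod 7 = 5).
Stepping 5 places around the cycle: 7 → 3 → 0 → 1 → 5 → 6.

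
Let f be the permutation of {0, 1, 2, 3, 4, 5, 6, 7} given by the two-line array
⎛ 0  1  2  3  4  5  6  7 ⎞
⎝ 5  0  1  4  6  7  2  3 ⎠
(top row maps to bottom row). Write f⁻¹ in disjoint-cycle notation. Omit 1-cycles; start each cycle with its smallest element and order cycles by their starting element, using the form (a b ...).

The cycle decomposition of f is (0 5 7 3 4 6 2 1).
The inverse reverses every cycle; in canonical form, f⁻¹ = (0 1 2 6 4 3 7 5).

(0 1 2 6 4 3 7 5)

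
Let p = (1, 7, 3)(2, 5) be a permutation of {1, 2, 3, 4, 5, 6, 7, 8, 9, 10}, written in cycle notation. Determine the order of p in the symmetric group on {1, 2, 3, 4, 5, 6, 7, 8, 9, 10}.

6

The cycle type of p is (3, 2, 1, 1, 1, 1, 1).
The order is lcm(3, 2) = 6.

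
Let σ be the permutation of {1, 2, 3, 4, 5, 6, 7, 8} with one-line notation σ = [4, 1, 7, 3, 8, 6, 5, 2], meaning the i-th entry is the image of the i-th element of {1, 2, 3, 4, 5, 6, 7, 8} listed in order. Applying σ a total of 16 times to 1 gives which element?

3

Tracing 1 → 4 → … returns to 1 after 7 steps, so 1 lies in a 7-cycle (1 4 3 7 5 8 2).
Since the cycle has length 7, σ^16 acts on it the same as σ^2 (16 mod 7 = 2).
Advancing 2 steps from 1: 1 → 4 → 3.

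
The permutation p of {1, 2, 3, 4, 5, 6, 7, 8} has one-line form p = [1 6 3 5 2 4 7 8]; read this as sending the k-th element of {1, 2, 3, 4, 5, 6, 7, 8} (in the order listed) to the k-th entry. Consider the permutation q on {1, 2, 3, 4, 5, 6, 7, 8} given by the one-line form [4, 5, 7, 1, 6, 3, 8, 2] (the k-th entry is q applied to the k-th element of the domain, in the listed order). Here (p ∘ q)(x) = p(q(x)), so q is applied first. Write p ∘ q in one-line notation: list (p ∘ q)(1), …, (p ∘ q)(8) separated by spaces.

Chase each element through q then p: 1 → 4 → 5; 2 → 5 → 2; 3 → 7 → 7; 4 → 1 → 1; 5 → 6 → 4; 6 → 3 → 3; 7 → 8 → 8; 8 → 2 → 6.
So p ∘ q in one-line form is 5 2 7 1 4 3 8 6.

5 2 7 1 4 3 8 6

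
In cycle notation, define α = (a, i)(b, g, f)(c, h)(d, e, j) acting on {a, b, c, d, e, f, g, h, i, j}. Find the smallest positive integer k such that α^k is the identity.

6

The cycle type of α is (3, 3, 2, 2).
The order of α is the least common multiple of its cycle lengths: lcm(3, 3, 2, 2) = 6.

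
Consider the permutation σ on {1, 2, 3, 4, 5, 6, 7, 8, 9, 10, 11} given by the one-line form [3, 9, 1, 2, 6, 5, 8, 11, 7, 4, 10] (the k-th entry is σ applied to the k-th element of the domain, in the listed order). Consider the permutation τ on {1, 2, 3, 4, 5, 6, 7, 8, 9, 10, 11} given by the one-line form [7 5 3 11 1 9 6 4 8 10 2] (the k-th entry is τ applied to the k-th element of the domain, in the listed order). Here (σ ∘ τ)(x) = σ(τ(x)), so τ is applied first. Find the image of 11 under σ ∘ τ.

First apply τ: τ(11) = 2, then σ(2) = 9. Thus (σ ∘ τ)(11) = 9.

9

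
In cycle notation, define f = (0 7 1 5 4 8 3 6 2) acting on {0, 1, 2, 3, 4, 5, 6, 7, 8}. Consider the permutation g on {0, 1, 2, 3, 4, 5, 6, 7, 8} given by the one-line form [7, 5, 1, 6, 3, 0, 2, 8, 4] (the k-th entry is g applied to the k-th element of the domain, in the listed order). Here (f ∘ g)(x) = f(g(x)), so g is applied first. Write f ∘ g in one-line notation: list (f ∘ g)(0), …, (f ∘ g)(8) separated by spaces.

1 4 5 2 6 7 0 3 8

(f ∘ g)(x) = f(g(x)). Computing each image: f(g(0)) = f(7) = 1, f(g(1)) = f(5) = 4, f(g(2)) = f(1) = 5, f(g(3)) = f(6) = 2, f(g(4)) = f(3) = 6, f(g(5)) = f(0) = 7, f(g(6)) = f(2) = 0, f(g(7)) = f(8) = 3, f(g(8)) = f(4) = 8.
Hence f ∘ g = [1 4 5 2 6 7 0 3 8].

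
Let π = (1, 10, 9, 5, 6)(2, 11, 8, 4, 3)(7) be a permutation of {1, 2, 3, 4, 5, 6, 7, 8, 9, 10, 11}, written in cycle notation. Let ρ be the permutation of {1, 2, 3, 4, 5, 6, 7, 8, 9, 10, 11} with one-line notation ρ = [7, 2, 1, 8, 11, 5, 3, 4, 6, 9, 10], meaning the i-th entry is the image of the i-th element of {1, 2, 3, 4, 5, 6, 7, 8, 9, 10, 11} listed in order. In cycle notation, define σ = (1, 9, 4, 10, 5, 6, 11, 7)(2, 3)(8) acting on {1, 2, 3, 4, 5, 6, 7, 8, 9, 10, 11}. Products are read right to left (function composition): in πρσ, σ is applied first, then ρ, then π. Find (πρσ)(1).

Apply the permutations in order: σ(1) = 9, then ρ(9) = 6, then π(6) = 1. So (πρσ)(1) = 1.

1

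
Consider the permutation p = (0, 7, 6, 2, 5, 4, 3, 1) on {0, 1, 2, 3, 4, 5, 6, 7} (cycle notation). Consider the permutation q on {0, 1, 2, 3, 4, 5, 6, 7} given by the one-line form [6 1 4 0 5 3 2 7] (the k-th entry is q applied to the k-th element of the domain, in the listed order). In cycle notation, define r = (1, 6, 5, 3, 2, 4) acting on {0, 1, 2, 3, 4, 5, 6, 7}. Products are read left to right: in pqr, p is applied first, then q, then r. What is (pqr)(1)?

(pqr)(1) = r(q(p(1))). p(1) = 0, then q(0) = 6, then r(6) = 5, so the result is 5.

5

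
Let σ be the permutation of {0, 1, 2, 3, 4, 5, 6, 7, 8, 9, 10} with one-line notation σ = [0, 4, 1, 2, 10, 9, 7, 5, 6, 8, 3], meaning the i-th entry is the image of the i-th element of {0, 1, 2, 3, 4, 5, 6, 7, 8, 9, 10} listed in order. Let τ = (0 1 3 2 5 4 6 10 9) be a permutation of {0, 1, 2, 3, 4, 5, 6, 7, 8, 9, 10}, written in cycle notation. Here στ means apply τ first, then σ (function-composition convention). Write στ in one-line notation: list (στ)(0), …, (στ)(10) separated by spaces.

4 2 9 1 7 10 3 5 6 0 8

(στ)(x) = σ(τ(x)). Computing each image: σ(τ(0)) = σ(1) = 4, σ(τ(1)) = σ(3) = 2, σ(τ(2)) = σ(5) = 9, σ(τ(3)) = σ(2) = 1, σ(τ(4)) = σ(6) = 7, σ(τ(5)) = σ(4) = 10, σ(τ(6)) = σ(10) = 3, σ(τ(7)) = σ(7) = 5, σ(τ(8)) = σ(8) = 6, σ(τ(9)) = σ(0) = 0, σ(τ(10)) = σ(9) = 8.
Hence στ = [4 2 9 1 7 10 3 5 6 0 8].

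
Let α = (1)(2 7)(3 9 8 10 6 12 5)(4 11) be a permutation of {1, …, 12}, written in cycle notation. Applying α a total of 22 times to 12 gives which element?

12 lies in the 7-cycle (3 9 8 10 6 12 5).
Powers repeat with period 7 on this cycle, and 22 mod 7 = 1, so α^22(12) = α^1(12).
Stepping 1 place around the cycle: 12 → 5.

5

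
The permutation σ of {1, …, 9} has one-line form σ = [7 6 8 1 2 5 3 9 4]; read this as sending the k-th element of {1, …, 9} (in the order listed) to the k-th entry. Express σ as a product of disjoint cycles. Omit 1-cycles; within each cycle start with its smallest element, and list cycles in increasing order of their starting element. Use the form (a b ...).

(1 7 3 8 9 4)(2 6 5)

Iterating σ from 1 gives 1 → 7 → 3 → 8 → 9 → 4 → 1; that is the 6-cycle (1 7 3 8 9 4).
Repeating from the next unused element and collecting all non-trivial cycles gives (1 7 3 8 9 4)(2 6 5).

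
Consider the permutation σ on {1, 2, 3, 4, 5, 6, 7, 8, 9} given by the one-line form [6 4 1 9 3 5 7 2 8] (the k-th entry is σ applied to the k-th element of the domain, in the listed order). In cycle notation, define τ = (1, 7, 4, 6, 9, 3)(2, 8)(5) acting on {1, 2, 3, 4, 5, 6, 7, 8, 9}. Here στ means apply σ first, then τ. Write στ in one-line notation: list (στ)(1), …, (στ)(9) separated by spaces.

(στ)(x) = τ(σ(x)). Computing each image: τ(σ(1)) = τ(6) = 9, τ(σ(2)) = τ(4) = 6, τ(σ(3)) = τ(1) = 7, τ(σ(4)) = τ(9) = 3, τ(σ(5)) = τ(3) = 1, τ(σ(6)) = τ(5) = 5, τ(σ(7)) = τ(7) = 4, τ(σ(8)) = τ(2) = 8, τ(σ(9)) = τ(8) = 2.
Hence στ = [9 6 7 3 1 5 4 8 2].

9 6 7 3 1 5 4 8 2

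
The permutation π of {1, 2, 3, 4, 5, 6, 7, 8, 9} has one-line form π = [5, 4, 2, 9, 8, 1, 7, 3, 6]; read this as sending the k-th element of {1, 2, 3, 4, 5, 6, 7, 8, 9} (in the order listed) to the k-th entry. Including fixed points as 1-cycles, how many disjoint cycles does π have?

The cycle decomposition is (1 5 8 3 2 4 9 6)(7), which has 2 cycles (counting 1-cycles).

2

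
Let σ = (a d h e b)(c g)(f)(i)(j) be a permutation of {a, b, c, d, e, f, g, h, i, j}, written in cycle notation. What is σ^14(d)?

a

d lies in the 5-cycle (a d h e b).
Since the cycle has length 5, σ^14 acts on it the same as σ^4 (14 mod 5 = 4).
Stepping 4 places around the cycle: d → h → e → b → a.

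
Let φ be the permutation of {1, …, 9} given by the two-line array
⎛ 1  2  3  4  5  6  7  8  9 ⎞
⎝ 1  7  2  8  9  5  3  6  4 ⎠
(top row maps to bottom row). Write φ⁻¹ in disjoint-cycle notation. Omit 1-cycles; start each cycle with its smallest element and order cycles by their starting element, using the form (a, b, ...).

First write φ in disjoint cycles: (2, 7, 3)(4, 8, 6, 5, 9).
The inverse reverses every cycle; in canonical form, φ⁻¹ = (2, 3, 7)(4, 9, 5, 6, 8).

(2, 3, 7)(4, 9, 5, 6, 8)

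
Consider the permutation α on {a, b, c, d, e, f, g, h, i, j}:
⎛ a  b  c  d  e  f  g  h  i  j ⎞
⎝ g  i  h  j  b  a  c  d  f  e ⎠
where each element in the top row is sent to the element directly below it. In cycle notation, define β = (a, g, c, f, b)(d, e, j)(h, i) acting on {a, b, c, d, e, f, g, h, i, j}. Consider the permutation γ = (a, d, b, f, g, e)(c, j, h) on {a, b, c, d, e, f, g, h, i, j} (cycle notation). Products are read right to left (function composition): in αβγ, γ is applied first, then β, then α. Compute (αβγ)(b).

Apply the permutations in order: γ(b) = f, then β(f) = b, then α(b) = i. So (αβγ)(b) = i.

i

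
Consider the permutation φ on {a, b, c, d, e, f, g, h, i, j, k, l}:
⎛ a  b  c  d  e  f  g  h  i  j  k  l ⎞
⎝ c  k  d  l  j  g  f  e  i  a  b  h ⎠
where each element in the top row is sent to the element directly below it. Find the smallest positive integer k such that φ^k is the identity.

14

Writing φ as disjoint cycles, the cycle lengths are 7, 2, 2, 1.
Since disjoint cycles commute, ord(φ) = lcm(7, 2, 2) = 14.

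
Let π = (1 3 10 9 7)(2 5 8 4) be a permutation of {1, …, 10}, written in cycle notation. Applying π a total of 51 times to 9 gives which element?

7

9 lies in the 5-cycle (1 3 10 9 7).
Since the cycle has length 5, π^51 acts on it the same as π^1 (51 mod 5 = 1).
Stepping 1 place around the cycle: 9 → 7.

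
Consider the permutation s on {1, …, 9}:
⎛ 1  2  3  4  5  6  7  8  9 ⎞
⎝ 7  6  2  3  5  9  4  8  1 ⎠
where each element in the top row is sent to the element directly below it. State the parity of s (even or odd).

even

In disjoint-cycle form the cycle lengths are 7, 1, 1.
A cycle of length ℓ contributes ℓ−1 transpositions, so s is a product of 6 transpositions — even.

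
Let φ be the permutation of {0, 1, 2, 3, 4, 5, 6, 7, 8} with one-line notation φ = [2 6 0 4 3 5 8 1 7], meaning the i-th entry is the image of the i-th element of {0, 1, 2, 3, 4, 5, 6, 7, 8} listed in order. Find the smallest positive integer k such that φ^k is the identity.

4

The disjoint-cycle form of φ has cycle lengths 4, 2, 2, 1.
Since disjoint cycles commute, ord(φ) = lcm(4, 2, 2) = 4.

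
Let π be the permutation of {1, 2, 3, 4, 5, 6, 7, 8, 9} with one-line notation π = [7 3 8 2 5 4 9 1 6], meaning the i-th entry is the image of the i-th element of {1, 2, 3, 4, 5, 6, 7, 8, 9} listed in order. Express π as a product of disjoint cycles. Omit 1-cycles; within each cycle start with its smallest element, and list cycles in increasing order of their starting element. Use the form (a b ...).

(1 7 9 6 4 2 3 8)

Iterating π from 1 gives 1 → 7 → 9 → 6 → 4 → 2 → 3 → 8 → 1; that is the 8-cycle (1 7 9 6 4 2 3 8).
Repeating from the next unused element and collecting all non-trivial cycles gives (1 7 9 6 4 2 3 8).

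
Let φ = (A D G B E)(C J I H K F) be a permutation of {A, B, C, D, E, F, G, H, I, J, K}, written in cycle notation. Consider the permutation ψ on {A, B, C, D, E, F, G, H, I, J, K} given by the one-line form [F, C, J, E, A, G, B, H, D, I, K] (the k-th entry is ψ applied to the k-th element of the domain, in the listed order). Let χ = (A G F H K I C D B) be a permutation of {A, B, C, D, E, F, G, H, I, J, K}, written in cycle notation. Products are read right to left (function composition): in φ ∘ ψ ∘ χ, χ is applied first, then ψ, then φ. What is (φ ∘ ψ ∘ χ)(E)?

Chase E: χ(E) = E; ψ(E) = A; φ(A) = D. Hence (φ ∘ ψ ∘ χ)(E) = D.

D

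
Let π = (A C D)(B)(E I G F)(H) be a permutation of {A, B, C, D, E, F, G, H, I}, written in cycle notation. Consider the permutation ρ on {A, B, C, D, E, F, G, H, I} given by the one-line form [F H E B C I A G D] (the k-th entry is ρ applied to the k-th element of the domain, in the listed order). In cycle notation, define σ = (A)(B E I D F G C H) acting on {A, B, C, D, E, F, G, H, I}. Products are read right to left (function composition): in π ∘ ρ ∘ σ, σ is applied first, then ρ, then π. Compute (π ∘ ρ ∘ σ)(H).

Apply the permutations in order: σ(H) = B, then ρ(B) = H, then π(H) = H. So (π ∘ ρ ∘ σ)(H) = H.

H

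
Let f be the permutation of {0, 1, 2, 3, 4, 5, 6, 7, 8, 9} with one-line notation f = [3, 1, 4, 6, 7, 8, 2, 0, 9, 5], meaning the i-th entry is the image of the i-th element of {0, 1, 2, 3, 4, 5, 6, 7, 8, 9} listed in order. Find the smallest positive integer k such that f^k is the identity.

Decomposing into disjoint cycles gives cycle lengths 6, 3, 1.
Since disjoint cycles commute, ord(f) = lcm(6, 3) = 6.

6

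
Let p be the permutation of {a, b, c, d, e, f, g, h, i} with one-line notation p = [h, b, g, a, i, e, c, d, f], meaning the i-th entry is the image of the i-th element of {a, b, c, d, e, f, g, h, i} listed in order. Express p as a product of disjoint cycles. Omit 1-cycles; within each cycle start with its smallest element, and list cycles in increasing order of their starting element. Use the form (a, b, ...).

(a, h, d)(c, g)(e, i, f)

From a: a → h → d → a, closing the cycle (a, h, d).
Continuing from each remaining unvisited element yields (a, h, d)(c, g)(e, i, f).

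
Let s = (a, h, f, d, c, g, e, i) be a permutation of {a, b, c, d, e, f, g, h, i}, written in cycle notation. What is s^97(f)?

d

f lies in the 8-cycle (a, h, f, d, c, g, e, i).
Since the cycle has length 8, s^97 acts on it the same as s^1 (97 mod 8 = 1).
Advancing 1 step from f: f → d.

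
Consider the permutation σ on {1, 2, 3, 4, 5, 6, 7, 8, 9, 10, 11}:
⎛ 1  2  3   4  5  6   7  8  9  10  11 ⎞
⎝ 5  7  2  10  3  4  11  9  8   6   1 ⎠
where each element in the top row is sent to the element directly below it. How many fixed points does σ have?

0

No element satisfies σ(x) = x, so there are 0 fixed points.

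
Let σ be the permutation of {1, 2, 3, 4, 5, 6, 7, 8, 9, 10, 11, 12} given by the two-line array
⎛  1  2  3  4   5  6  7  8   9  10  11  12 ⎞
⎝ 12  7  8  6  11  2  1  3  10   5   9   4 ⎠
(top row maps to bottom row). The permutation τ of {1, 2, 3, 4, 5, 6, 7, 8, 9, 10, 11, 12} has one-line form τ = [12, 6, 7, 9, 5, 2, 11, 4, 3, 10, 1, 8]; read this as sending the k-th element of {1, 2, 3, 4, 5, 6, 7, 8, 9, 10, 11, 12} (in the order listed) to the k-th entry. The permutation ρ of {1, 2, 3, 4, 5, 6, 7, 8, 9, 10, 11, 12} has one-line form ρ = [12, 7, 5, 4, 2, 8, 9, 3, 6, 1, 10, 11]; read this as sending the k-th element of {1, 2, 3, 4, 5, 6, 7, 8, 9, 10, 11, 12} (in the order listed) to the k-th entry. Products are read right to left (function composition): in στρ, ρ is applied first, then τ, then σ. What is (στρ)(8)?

1

Apply the permutations in order: ρ(8) = 3, then τ(3) = 7, then σ(7) = 1. So (στρ)(8) = 1.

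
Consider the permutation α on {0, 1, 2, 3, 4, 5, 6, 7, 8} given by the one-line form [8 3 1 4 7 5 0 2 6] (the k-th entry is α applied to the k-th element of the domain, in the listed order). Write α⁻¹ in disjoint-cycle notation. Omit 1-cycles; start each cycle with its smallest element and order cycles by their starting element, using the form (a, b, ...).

(0, 6, 8)(1, 2, 7, 4, 3)

First write α in disjoint cycles: (0, 8, 6)(1, 3, 4, 7, 2).
Reversing each cycle (and rotating so the smallest element leads) gives α⁻¹ = (0, 6, 8)(1, 2, 7, 4, 3).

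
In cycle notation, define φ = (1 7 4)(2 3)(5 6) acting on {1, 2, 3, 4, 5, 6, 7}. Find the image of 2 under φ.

2 appears in (2 3); the next entry (wrapping around) is 3.

3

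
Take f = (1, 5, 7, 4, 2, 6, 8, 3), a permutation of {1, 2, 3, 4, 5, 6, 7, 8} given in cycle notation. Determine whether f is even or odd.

odd

The cycle lengths are 8.
A cycle is odd iff its length is even; f has 1 even-length cycle, so sgn(f) = (−1)^1 and f is odd.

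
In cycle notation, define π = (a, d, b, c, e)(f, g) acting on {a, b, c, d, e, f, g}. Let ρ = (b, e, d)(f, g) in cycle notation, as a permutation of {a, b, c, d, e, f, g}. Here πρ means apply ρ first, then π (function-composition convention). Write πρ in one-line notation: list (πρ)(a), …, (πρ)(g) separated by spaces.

d a e c b f g

(πρ)(x) = π(ρ(x)). Computing each image: π(ρ(a)) = π(a) = d, π(ρ(b)) = π(e) = a, π(ρ(c)) = π(c) = e, π(ρ(d)) = π(b) = c, π(ρ(e)) = π(d) = b, π(ρ(f)) = π(g) = f, π(ρ(g)) = π(f) = g.
Hence πρ = [d a e c b f g].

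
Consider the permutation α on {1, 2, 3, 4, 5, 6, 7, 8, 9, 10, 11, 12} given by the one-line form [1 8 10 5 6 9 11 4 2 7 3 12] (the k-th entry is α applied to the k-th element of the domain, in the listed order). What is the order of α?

Writing α as disjoint cycles, the cycle lengths are 6, 4, 1, 1.
The order of α is the least common multiple of its cycle lengths: lcm(6, 4) = 12.

12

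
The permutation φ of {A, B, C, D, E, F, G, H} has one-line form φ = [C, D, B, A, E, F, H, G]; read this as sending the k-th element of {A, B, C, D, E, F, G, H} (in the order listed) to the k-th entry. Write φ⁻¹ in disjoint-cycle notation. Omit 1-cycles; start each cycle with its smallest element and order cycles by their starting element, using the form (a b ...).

The cycle decomposition of φ is (A C B D)(G H).
The inverse reverses every cycle; in canonical form, φ⁻¹ = (A D B C)(G H).

(A D B C)(G H)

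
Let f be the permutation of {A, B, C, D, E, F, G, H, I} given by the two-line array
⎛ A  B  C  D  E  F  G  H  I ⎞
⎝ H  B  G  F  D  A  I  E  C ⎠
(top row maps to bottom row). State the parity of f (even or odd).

even

In disjoint-cycle form the cycle lengths are 5, 3, 1.
A cycle of length ℓ contributes ℓ−1 transpositions, so f is a product of 4 + 2 = 6 transpositions — even.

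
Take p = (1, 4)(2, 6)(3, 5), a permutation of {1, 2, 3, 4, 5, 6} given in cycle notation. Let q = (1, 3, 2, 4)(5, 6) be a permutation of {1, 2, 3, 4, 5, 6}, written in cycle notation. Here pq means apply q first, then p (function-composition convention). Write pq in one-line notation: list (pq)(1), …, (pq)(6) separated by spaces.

5 1 6 4 2 3

Chase each element through q then p: 1 → 3 → 5; 2 → 4 → 1; 3 → 2 → 6; 4 → 1 → 4; 5 → 6 → 2; 6 → 5 → 3.
So pq in one-line form is 5 1 6 4 2 3.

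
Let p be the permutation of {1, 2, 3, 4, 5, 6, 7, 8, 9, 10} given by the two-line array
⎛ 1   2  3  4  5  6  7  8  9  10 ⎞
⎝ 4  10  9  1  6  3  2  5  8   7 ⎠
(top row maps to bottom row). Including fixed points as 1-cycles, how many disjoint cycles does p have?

3

The cycle decomposition is (1, 4)(2, 10, 7)(3, 9, 8, 5, 6), which has 3 cycles (counting 1-cycles).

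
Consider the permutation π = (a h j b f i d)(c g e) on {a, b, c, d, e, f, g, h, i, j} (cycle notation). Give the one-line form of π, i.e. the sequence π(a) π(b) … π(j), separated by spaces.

h f g a c i e j d b

Image by image: a↦h, b↦f, c↦g, d↦a, e↦c, f↦i, g↦e, h↦j, i↦d, j↦b.
Listing these in domain order gives h f g a c i e j d b.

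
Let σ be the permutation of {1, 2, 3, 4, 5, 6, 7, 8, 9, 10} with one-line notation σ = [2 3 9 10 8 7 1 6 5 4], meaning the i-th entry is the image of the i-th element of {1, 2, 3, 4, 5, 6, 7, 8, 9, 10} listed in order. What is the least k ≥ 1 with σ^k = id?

8

Writing σ as disjoint cycles, the cycle lengths are 8, 2.
The order is lcm(8, 2) = 8.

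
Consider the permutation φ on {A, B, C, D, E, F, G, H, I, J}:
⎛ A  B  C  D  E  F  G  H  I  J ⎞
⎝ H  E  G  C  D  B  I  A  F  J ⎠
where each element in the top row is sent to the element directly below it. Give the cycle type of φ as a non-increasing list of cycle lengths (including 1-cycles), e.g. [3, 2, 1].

[7, 2, 1]

The disjoint cycles are (A, H)(B, E, D, C, G, I, F)(J), with lengths 7, 2, 1 in non-increasing order.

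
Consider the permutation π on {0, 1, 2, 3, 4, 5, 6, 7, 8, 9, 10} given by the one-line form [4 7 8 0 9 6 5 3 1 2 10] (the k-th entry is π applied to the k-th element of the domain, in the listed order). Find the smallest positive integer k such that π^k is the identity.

8

Writing π as disjoint cycles, the cycle lengths are 8, 2, 1.
The order of π is the least common multiple of its cycle lengths: lcm(8, 2) = 8.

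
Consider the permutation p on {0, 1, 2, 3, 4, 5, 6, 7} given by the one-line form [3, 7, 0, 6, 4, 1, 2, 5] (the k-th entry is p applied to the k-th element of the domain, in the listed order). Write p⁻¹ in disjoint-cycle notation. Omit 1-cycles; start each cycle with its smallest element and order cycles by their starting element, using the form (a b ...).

(0 2 6 3)(1 5 7)

First write p in disjoint cycles: (0 3 6 2)(1 7 5).
Reversing each cycle (and rotating so the smallest element leads) gives p⁻¹ = (0 2 6 3)(1 5 7).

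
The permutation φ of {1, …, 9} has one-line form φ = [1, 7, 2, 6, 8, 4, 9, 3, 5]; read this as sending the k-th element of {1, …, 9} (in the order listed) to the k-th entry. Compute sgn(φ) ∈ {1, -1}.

1

In disjoint-cycle form the cycle lengths are 6, 2, 1.
A cycle is odd iff its length is even; φ has 2 even-length cycles, so sgn(φ) = (−1)^2 and φ is even.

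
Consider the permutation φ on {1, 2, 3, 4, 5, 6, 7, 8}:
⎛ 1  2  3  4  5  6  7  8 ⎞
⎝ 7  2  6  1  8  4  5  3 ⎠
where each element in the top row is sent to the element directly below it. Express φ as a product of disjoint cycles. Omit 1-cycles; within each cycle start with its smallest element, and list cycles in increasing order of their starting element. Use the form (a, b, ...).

(1, 7, 5, 8, 3, 6, 4)

Iterating φ from 1 gives 1 → 7 → 5 → 8 → 3 → 6 → 4 → 1; that is the 7-cycle (1, 7, 5, 8, 3, 6, 4).
Repeating from the next unused element and collecting all non-trivial cycles gives (1, 7, 5, 8, 3, 6, 4).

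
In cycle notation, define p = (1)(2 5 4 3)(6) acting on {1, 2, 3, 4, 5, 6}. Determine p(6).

6

The 1-cycle (6) fixes 6, so p(6) = 6.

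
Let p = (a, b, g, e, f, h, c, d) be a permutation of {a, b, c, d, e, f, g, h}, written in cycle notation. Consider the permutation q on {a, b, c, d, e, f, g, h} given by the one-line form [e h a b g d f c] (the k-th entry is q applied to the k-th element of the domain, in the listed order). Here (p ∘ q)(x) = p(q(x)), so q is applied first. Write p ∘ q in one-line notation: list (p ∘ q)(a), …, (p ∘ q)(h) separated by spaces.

f c b g e a h d

(p ∘ q)(x) = p(q(x)). Computing each image: p(q(a)) = p(e) = f, p(q(b)) = p(h) = c, p(q(c)) = p(a) = b, p(q(d)) = p(b) = g, p(q(e)) = p(g) = e, p(q(f)) = p(d) = a, p(q(g)) = p(f) = h, p(q(h)) = p(c) = d.
Hence p ∘ q = [f c b g e a h d].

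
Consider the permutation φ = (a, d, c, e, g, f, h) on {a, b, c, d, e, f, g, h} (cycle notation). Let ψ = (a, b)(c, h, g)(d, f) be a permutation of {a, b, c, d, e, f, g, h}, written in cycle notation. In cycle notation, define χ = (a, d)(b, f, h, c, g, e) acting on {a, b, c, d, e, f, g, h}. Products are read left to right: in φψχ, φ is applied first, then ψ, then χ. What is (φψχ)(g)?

(φψχ)(g) = χ(ψ(φ(g))). φ(g) = f, then ψ(f) = d, then χ(d) = a, so the result is a.

a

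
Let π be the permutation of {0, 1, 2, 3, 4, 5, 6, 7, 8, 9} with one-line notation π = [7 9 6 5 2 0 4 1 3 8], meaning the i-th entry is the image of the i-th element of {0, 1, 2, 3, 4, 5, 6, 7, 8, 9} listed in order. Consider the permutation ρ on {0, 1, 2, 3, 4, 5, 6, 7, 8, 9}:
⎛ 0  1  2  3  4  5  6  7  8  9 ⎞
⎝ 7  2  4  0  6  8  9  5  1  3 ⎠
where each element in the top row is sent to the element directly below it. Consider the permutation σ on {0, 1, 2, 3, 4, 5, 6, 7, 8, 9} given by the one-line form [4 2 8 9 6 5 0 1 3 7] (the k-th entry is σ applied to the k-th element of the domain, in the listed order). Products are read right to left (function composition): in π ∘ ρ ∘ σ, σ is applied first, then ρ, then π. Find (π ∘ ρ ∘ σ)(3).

Chase 3: σ(3) = 9; ρ(9) = 3; π(3) = 5. Hence (π ∘ ρ ∘ σ)(3) = 5.

5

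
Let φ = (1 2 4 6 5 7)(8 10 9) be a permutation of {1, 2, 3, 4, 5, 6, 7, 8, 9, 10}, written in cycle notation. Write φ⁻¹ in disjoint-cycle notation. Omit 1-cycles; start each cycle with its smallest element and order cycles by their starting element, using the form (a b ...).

(1 7 5 6 4 2)(8 9 10)

Inverting a permutation written in cycle notation just reverses the order within every cycle.
After reversing and putting each cycle's least element first, φ⁻¹ = (1 7 5 6 4 2)(8 9 10).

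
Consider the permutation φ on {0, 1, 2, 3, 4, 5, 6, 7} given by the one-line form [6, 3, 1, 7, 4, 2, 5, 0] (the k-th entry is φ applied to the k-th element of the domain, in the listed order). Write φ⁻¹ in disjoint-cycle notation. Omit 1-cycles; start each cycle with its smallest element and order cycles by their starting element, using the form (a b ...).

First write φ in disjoint cycles: (0 6 5 2 1 3 7).
Reversing each cycle (and rotating so the smallest element leads) gives φ⁻¹ = (0 7 3 1 2 5 6).

(0 7 3 1 2 5 6)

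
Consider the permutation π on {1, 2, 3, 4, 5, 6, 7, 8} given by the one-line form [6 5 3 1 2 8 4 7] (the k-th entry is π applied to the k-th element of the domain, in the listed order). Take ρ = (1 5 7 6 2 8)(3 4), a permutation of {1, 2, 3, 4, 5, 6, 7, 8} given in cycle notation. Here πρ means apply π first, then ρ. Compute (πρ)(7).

(πρ)(7) = ρ(π(7)). π(7) = 4, then ρ(4) = 3. So (πρ)(7) = 3.

3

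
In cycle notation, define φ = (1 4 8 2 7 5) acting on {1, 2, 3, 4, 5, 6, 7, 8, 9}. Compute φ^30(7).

7

7 lies in the 6-cycle (1 4 8 2 7 5).
On a 6-cycle, φ^6 is the identity, so φ^30 = φ^0 there (30 ≡ 0 mod 6).
So φ^30(7) = 7.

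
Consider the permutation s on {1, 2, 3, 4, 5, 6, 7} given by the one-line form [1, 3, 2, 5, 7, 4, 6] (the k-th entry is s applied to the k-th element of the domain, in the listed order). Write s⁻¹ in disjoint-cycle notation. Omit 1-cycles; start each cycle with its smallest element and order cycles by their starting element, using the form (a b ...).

(2 3)(4 6 7 5)

The cycle decomposition of s is (2 3)(4 5 7 6).
The inverse reverses every cycle; in canonical form, s⁻¹ = (2 3)(4 6 7 5).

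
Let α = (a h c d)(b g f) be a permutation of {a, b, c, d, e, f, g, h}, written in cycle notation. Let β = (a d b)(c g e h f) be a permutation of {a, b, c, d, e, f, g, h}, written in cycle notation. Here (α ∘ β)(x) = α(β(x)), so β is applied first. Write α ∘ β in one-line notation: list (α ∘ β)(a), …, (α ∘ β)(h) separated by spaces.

(α ∘ β)(x) = α(β(x)). Computing each image: α(β(a)) = α(d) = a, α(β(b)) = α(a) = h, α(β(c)) = α(g) = f, α(β(d)) = α(b) = g, α(β(e)) = α(h) = c, α(β(f)) = α(c) = d, α(β(g)) = α(e) = e, α(β(h)) = α(f) = b.
Hence α ∘ β = [a h f g c d e b].

a h f g c d e b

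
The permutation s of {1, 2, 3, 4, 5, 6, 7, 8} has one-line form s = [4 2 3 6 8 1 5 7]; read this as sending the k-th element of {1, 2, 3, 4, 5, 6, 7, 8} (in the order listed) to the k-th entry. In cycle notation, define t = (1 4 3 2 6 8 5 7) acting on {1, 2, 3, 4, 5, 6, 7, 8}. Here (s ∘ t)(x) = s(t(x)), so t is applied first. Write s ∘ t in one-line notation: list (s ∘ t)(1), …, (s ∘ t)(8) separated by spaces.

Chase each element through t then s: 1 → 4 → 6; 2 → 6 → 1; 3 → 2 → 2; 4 → 3 → 3; 5 → 7 → 5; 6 → 8 → 7; 7 → 1 → 4; 8 → 5 → 8.
So s ∘ t in one-line form is 6 1 2 3 5 7 4 8.

6 1 2 3 5 7 4 8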